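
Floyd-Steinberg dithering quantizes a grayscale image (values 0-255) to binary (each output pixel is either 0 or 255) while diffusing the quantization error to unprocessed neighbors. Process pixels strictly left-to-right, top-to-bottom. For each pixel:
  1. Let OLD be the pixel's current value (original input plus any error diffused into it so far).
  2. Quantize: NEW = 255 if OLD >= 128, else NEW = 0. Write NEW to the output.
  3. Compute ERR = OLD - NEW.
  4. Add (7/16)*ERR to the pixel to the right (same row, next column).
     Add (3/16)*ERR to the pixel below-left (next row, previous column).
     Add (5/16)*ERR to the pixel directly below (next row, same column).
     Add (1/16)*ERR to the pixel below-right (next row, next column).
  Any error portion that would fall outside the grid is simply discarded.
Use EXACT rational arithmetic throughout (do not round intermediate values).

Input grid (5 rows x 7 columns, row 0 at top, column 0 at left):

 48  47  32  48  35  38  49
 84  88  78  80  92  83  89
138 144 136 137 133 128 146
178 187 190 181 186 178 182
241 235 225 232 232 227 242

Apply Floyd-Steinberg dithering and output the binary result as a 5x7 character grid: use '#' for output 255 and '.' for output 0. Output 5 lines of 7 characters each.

Answer: .......
.#.#.#.
#.#.#.#
######.
##.####

Derivation:
(0,0): OLD=48 → NEW=0, ERR=48
(0,1): OLD=68 → NEW=0, ERR=68
(0,2): OLD=247/4 → NEW=0, ERR=247/4
(0,3): OLD=4801/64 → NEW=0, ERR=4801/64
(0,4): OLD=69447/1024 → NEW=0, ERR=69447/1024
(0,5): OLD=1108721/16384 → NEW=0, ERR=1108721/16384
(0,6): OLD=20606103/262144 → NEW=0, ERR=20606103/262144
(1,0): OLD=447/4 → NEW=0, ERR=447/4
(1,1): OLD=5527/32 → NEW=255, ERR=-2633/32
(1,2): OLD=81525/1024 → NEW=0, ERR=81525/1024
(1,3): OLD=317131/2048 → NEW=255, ERR=-205109/2048
(1,4): OLD=22742123/262144 → NEW=0, ERR=22742123/262144
(1,5): OLD=337808257/2097152 → NEW=255, ERR=-196965503/2097152
(1,6): OLD=2573746335/33554432 → NEW=0, ERR=2573746335/33554432
(2,0): OLD=80637/512 → NEW=255, ERR=-49923/512
(2,1): OLD=1598101/16384 → NEW=0, ERR=1598101/16384
(2,2): OLD=47089579/262144 → NEW=255, ERR=-19757141/262144
(2,3): OLD=197073335/2097152 → NEW=0, ERR=197073335/2097152
(2,4): OLD=1487752399/8388608 → NEW=255, ERR=-651342641/8388608
(2,5): OLD=45356873297/536870912 → NEW=0, ERR=45356873297/536870912
(2,6): OLD=1727105101543/8589934592 → NEW=255, ERR=-463328219417/8589934592
(3,0): OLD=43468255/262144 → NEW=255, ERR=-23378465/262144
(3,1): OLD=331850837/2097152 → NEW=255, ERR=-202922923/2097152
(3,2): OLD=310023307/2097152 → NEW=255, ERR=-224750453/2097152
(3,3): OLD=19355606349/134217728 → NEW=255, ERR=-14869914291/134217728
(3,4): OLD=1159461982495/8589934592 → NEW=255, ERR=-1030971338465/8589934592
(3,5): OLD=9409462344943/68719476736 → NEW=255, ERR=-8114004222737/68719476736
(3,6): OLD=130585637701409/1099511627776 → NEW=0, ERR=130585637701409/1099511627776
(4,0): OLD=6542710743/33554432 → NEW=255, ERR=-2013669417/33554432
(4,1): OLD=82054679297/536870912 → NEW=255, ERR=-54847403263/536870912
(4,2): OLD=1030735640739/8589934592 → NEW=0, ERR=1030735640739/8589934592
(4,3): OLD=15164561123337/68719476736 → NEW=255, ERR=-2358905444343/68719476736
(4,4): OLD=41345024302457/274877906944 → NEW=255, ERR=-28748841968263/274877906944
(4,5): OLD=2799130900932815/17592186044416 → NEW=255, ERR=-1686876540393265/17592186044416
(4,6): OLD=64678474516317945/281474976710656 → NEW=255, ERR=-7097644544899335/281474976710656
Row 0: .......
Row 1: .#.#.#.
Row 2: #.#.#.#
Row 3: ######.
Row 4: ##.####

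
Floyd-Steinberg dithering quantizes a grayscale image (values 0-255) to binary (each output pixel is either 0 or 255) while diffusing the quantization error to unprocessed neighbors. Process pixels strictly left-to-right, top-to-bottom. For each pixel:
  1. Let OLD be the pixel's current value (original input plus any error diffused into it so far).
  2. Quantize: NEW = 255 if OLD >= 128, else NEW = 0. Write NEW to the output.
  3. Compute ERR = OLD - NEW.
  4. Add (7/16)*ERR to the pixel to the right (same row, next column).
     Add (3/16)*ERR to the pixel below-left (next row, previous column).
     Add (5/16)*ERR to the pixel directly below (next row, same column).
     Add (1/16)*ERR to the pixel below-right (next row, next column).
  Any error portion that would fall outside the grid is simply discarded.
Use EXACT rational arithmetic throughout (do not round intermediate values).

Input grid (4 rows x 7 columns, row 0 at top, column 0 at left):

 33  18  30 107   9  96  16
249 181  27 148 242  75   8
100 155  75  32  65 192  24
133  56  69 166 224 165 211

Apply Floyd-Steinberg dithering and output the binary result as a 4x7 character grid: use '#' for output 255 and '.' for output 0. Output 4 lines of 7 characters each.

Answer: .......
##.###.
.#...#.
#..####

Derivation:
(0,0): OLD=33 → NEW=0, ERR=33
(0,1): OLD=519/16 → NEW=0, ERR=519/16
(0,2): OLD=11313/256 → NEW=0, ERR=11313/256
(0,3): OLD=517463/4096 → NEW=0, ERR=517463/4096
(0,4): OLD=4212065/65536 → NEW=0, ERR=4212065/65536
(0,5): OLD=130147751/1048576 → NEW=0, ERR=130147751/1048576
(0,6): OLD=1179469713/16777216 → NEW=0, ERR=1179469713/16777216
(1,0): OLD=67941/256 → NEW=255, ERR=2661/256
(1,1): OLD=421955/2048 → NEW=255, ERR=-100285/2048
(1,2): OLD=2955775/65536 → NEW=0, ERR=2955775/65536
(1,3): OLD=58202259/262144 → NEW=255, ERR=-8644461/262144
(1,4): OLD=4677920345/16777216 → NEW=255, ERR=399730265/16777216
(1,5): OLD=18979644457/134217728 → NEW=255, ERR=-15245876183/134217728
(1,6): OLD=-25703563449/2147483648 → NEW=0, ERR=-25703563449/2147483648
(2,0): OLD=3082385/32768 → NEW=0, ERR=3082385/32768
(2,1): OLD=199185611/1048576 → NEW=255, ERR=-68201269/1048576
(2,2): OLD=862264865/16777216 → NEW=0, ERR=862264865/16777216
(2,3): OLD=6907715161/134217728 → NEW=0, ERR=6907715161/134217728
(2,4): OLD=76883030633/1073741824 → NEW=0, ERR=76883030633/1073741824
(2,5): OLD=6427816884451/34359738368 → NEW=255, ERR=-2333916399389/34359738368
(2,6): OLD=-9102504641179/549755813888 → NEW=0, ERR=-9102504641179/549755813888
(3,0): OLD=2519947521/16777216 → NEW=255, ERR=-1758242559/16777216
(3,1): OLD=716780909/134217728 → NEW=0, ERR=716780909/134217728
(3,2): OLD=99838907863/1073741824 → NEW=0, ERR=99838907863/1073741824
(3,3): OLD=1028218322321/4294967296 → NEW=255, ERR=-66998338159/4294967296
(3,4): OLD=126461306158337/549755813888 → NEW=255, ERR=-13726426383103/549755813888
(3,5): OLD=590306824896019/4398046511104 → NEW=255, ERR=-531195035435501/4398046511104
(3,6): OLD=10466598288669645/70368744177664 → NEW=255, ERR=-7477431476634675/70368744177664
Row 0: .......
Row 1: ##.###.
Row 2: .#...#.
Row 3: #..####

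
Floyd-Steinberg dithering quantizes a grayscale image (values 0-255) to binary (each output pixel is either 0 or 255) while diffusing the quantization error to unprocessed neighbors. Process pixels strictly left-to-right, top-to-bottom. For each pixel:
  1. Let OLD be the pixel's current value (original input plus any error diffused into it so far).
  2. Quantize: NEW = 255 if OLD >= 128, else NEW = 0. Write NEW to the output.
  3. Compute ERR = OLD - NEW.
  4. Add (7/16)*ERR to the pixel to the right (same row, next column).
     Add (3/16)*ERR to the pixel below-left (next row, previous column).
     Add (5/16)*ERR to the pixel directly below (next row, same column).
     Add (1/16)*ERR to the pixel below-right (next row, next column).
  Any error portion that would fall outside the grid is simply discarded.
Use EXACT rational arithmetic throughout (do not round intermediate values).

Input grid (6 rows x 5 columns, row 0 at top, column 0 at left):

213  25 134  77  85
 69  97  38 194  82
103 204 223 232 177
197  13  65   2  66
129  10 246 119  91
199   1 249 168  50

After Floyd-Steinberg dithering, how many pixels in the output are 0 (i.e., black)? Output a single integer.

Answer: 16

Derivation:
(0,0): OLD=213 → NEW=255, ERR=-42
(0,1): OLD=53/8 → NEW=0, ERR=53/8
(0,2): OLD=17523/128 → NEW=255, ERR=-15117/128
(0,3): OLD=51877/2048 → NEW=0, ERR=51877/2048
(0,4): OLD=3148419/32768 → NEW=0, ERR=3148419/32768
(1,0): OLD=7311/128 → NEW=0, ERR=7311/128
(1,1): OLD=101673/1024 → NEW=0, ERR=101673/1024
(1,2): OLD=1628445/32768 → NEW=0, ERR=1628445/32768
(1,3): OLD=30709113/131072 → NEW=255, ERR=-2714247/131072
(1,4): OLD=219255243/2097152 → NEW=0, ERR=219255243/2097152
(2,0): OLD=2285011/16384 → NEW=255, ERR=-1892909/16384
(2,1): OLD=103478657/524288 → NEW=255, ERR=-30214783/524288
(2,2): OLD=1808917315/8388608 → NEW=255, ERR=-330177725/8388608
(2,3): OLD=31006654617/134217728 → NEW=255, ERR=-3218866023/134217728
(2,4): OLD=424954832367/2147483648 → NEW=255, ERR=-122653497873/2147483648
(3,0): OLD=1259045987/8388608 → NEW=255, ERR=-880049053/8388608
(3,1): OLD=-4396199065/67108864 → NEW=0, ERR=-4396199065/67108864
(3,2): OLD=34233849693/2147483648 → NEW=0, ERR=34233849693/2147483648
(3,3): OLD=-50204856059/4294967296 → NEW=0, ERR=-50204856059/4294967296
(3,4): OLD=2854512780697/68719476736 → NEW=0, ERR=2854512780697/68719476736
(4,0): OLD=90122135981/1073741824 → NEW=0, ERR=90122135981/1073741824
(4,1): OLD=779324428525/34359738368 → NEW=0, ERR=779324428525/34359738368
(4,2): OLD=139978138724867/549755813888 → NEW=255, ERR=-209593816573/549755813888
(4,3): OLD=1090408977307117/8796093022208 → NEW=0, ERR=1090408977307117/8796093022208
(4,4): OLD=22164042915921915/140737488355328 → NEW=255, ERR=-13724016614686725/140737488355328
(5,0): OLD=126158922006247/549755813888 → NEW=255, ERR=-14028810535193/549755813888
(5,1): OLD=9227062865205/4398046511104 → NEW=0, ERR=9227062865205/4398046511104
(5,2): OLD=38626779960887453/140737488355328 → NEW=255, ERR=2738720430278813/140737488355328
(5,3): OLD=110870106008634963/562949953421312 → NEW=255, ERR=-32682132113799597/562949953421312
(5,4): OLD=16890880194373409/9007199254740992 → NEW=0, ERR=16890880194373409/9007199254740992
Output grid:
  Row 0: #.#..  (3 black, running=3)
  Row 1: ...#.  (4 black, running=7)
  Row 2: #####  (0 black, running=7)
  Row 3: #....  (4 black, running=11)
  Row 4: ..#.#  (3 black, running=14)
  Row 5: #.##.  (2 black, running=16)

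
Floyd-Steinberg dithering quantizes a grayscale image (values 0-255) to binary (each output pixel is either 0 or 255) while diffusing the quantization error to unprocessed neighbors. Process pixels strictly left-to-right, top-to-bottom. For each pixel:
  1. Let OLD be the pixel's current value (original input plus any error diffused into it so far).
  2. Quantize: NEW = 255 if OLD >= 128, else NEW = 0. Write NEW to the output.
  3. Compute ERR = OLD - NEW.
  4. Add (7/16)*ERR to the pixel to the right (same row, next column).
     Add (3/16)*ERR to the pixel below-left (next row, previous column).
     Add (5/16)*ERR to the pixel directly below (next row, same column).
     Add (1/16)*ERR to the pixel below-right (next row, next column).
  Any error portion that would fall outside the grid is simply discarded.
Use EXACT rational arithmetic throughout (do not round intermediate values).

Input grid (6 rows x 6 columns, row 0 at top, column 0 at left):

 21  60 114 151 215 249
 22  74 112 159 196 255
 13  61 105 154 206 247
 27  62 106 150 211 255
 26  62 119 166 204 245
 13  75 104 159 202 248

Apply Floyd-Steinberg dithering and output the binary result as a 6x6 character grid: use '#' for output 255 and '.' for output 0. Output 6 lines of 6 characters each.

(0,0): OLD=21 → NEW=0, ERR=21
(0,1): OLD=1107/16 → NEW=0, ERR=1107/16
(0,2): OLD=36933/256 → NEW=255, ERR=-28347/256
(0,3): OLD=420067/4096 → NEW=0, ERR=420067/4096
(0,4): OLD=17030709/65536 → NEW=255, ERR=319029/65536
(0,5): OLD=263328627/1048576 → NEW=255, ERR=-4058253/1048576
(1,0): OLD=10633/256 → NEW=0, ERR=10633/256
(1,1): OLD=193215/2048 → NEW=0, ERR=193215/2048
(1,2): OLD=9320875/65536 → NEW=255, ERR=-7390805/65536
(1,3): OLD=35573391/262144 → NEW=255, ERR=-31273329/262144
(1,4): OLD=2533565837/16777216 → NEW=255, ERR=-1744624243/16777216
(1,5): OLD=55995682763/268435456 → NEW=255, ERR=-12455358517/268435456
(2,0): OLD=1430949/32768 → NEW=0, ERR=1430949/32768
(2,1): OLD=95460455/1048576 → NEW=0, ERR=95460455/1048576
(2,2): OLD=1562212597/16777216 → NEW=0, ERR=1562212597/16777216
(2,3): OLD=17570582157/134217728 → NEW=255, ERR=-16654938483/134217728
(2,4): OLD=442634220327/4294967296 → NEW=0, ERR=442634220327/4294967296
(2,5): OLD=18629097808513/68719476736 → NEW=255, ERR=1105631240833/68719476736
(3,0): OLD=968318037/16777216 → NEW=0, ERR=968318037/16777216
(3,1): OLD=18238672305/134217728 → NEW=255, ERR=-15986848335/134217728
(3,2): OLD=70233977507/1073741824 → NEW=0, ERR=70233977507/1073741824
(3,3): OLD=11337511809129/68719476736 → NEW=255, ERR=-6185954758551/68719476736
(3,4): OLD=109447786498121/549755813888 → NEW=255, ERR=-30739946043319/549755813888
(3,5): OLD=2128706528194983/8796093022208 → NEW=255, ERR=-114297192468057/8796093022208
(4,0): OLD=46606751323/2147483648 → NEW=0, ERR=46606751323/2147483648
(4,1): OLD=1722951745055/34359738368 → NEW=0, ERR=1722951745055/34359738368
(4,2): OLD=150694950315181/1099511627776 → NEW=255, ERR=-129680514767699/1099511627776
(4,3): OLD=1405142816022337/17592186044416 → NEW=0, ERR=1405142816022337/17592186044416
(4,4): OLD=60069116021201745/281474976710656 → NEW=255, ERR=-11707003040015535/281474976710656
(4,5): OLD=987406484256594327/4503599627370496 → NEW=255, ERR=-161011420722882153/4503599627370496
(5,0): OLD=16044220921549/549755813888 → NEW=0, ERR=16044220921549/549755813888
(5,1): OLD=1454526437815965/17592186044416 → NEW=0, ERR=1454526437815965/17592186044416
(5,2): OLD=17089110601369615/140737488355328 → NEW=0, ERR=17089110601369615/140737488355328
(5,3): OLD=999412093552292885/4503599627370496 → NEW=255, ERR=-149005811427183595/4503599627370496
(5,4): OLD=1556589421400373365/9007199254740992 → NEW=255, ERR=-740246388558579595/9007199254740992
(5,5): OLD=28574103618392880441/144115188075855872 → NEW=255, ERR=-8175269340950366919/144115188075855872
Row 0: ..#.##
Row 1: ..####
Row 2: ...#.#
Row 3: .#.###
Row 4: ..#.##
Row 5: ...###

Answer: ..#.##
..####
...#.#
.#.###
..#.##
...###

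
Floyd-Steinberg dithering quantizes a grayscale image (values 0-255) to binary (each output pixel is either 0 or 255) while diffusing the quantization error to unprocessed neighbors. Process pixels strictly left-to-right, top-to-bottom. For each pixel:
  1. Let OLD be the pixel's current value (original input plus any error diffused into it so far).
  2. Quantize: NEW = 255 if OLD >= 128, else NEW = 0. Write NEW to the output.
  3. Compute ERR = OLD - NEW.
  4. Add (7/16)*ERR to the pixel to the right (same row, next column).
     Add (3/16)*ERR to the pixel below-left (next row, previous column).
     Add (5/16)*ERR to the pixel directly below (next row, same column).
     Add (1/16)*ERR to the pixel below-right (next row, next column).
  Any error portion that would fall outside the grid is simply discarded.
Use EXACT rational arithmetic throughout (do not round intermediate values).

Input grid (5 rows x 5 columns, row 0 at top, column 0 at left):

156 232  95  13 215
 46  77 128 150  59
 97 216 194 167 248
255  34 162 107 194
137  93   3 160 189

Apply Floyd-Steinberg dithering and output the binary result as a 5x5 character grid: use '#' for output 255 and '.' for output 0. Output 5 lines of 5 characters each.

(0,0): OLD=156 → NEW=255, ERR=-99
(0,1): OLD=3019/16 → NEW=255, ERR=-1061/16
(0,2): OLD=16893/256 → NEW=0, ERR=16893/256
(0,3): OLD=171499/4096 → NEW=0, ERR=171499/4096
(0,4): OLD=15290733/65536 → NEW=255, ERR=-1420947/65536
(1,0): OLD=673/256 → NEW=0, ERR=673/256
(1,1): OLD=130279/2048 → NEW=0, ERR=130279/2048
(1,2): OLD=11806835/65536 → NEW=255, ERR=-4904845/65536
(1,3): OLD=34183543/262144 → NEW=255, ERR=-32663177/262144
(1,4): OLD=1378693/4194304 → NEW=0, ERR=1378693/4194304
(2,0): OLD=3596253/32768 → NEW=0, ERR=3596253/32768
(2,1): OLD=283142351/1048576 → NEW=255, ERR=15755471/1048576
(2,2): OLD=2647425325/16777216 → NEW=255, ERR=-1630764755/16777216
(2,3): OLD=21722055223/268435456 → NEW=0, ERR=21722055223/268435456
(2,4): OLD=1184200364481/4294967296 → NEW=255, ERR=88983704001/4294967296
(3,0): OLD=4900856973/16777216 → NEW=255, ERR=622666893/16777216
(3,1): OLD=5847449353/134217728 → NEW=0, ERR=5847449353/134217728
(3,2): OLD=716387378739/4294967296 → NEW=255, ERR=-378829281741/4294967296
(3,3): OLD=786052348891/8589934592 → NEW=0, ERR=786052348891/8589934592
(3,4): OLD=33750466222951/137438953472 → NEW=255, ERR=-1296466912409/137438953472
(4,0): OLD=336654283555/2147483648 → NEW=255, ERR=-210954046685/2147483648
(4,1): OLD=3396061458723/68719476736 → NEW=0, ERR=3396061458723/68719476736
(4,2): OLD=18623772997229/1099511627776 → NEW=0, ERR=18623772997229/1099511627776
(4,3): OLD=3320094179353891/17592186044416 → NEW=255, ERR=-1165913261972189/17592186044416
(4,4): OLD=45817474151095669/281474976710656 → NEW=255, ERR=-25958644910121611/281474976710656
Row 0: ##..#
Row 1: ..##.
Row 2: .##.#
Row 3: #.#.#
Row 4: #..##

Answer: ##..#
..##.
.##.#
#.#.#
#..##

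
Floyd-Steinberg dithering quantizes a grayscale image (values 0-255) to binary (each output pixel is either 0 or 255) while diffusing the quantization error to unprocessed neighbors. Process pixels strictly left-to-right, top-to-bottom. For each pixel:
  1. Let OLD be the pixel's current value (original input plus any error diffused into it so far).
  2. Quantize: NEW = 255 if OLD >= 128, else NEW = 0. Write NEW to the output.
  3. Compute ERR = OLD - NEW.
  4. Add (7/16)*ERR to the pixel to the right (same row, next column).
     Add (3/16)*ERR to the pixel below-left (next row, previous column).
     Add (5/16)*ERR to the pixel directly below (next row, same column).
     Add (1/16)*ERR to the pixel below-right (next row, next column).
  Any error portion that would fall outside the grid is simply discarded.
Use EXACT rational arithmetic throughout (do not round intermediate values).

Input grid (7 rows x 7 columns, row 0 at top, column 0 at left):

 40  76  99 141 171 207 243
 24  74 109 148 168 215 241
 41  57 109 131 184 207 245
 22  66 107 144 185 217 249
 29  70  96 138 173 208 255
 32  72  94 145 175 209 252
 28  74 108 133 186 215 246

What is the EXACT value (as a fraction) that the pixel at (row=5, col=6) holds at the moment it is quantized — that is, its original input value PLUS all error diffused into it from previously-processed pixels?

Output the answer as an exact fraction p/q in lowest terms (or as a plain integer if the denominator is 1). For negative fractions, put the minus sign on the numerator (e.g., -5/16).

(0,0): OLD=40 → NEW=0, ERR=40
(0,1): OLD=187/2 → NEW=0, ERR=187/2
(0,2): OLD=4477/32 → NEW=255, ERR=-3683/32
(0,3): OLD=46411/512 → NEW=0, ERR=46411/512
(0,4): OLD=1725709/8192 → NEW=255, ERR=-363251/8192
(0,5): OLD=24589147/131072 → NEW=255, ERR=-8834213/131072
(0,6): OLD=447768445/2097152 → NEW=255, ERR=-87005315/2097152
(1,0): OLD=1729/32 → NEW=0, ERR=1729/32
(1,1): OLD=27591/256 → NEW=0, ERR=27591/256
(1,2): OLD=1171667/8192 → NEW=255, ERR=-917293/8192
(1,3): OLD=3664471/32768 → NEW=0, ERR=3664471/32768
(1,4): OLD=411245221/2097152 → NEW=255, ERR=-123528539/2097152
(1,5): OLD=2644378933/16777216 → NEW=255, ERR=-1633811147/16777216
(1,6): OLD=48645275003/268435456 → NEW=255, ERR=-19805766277/268435456
(2,0): OLD=319869/4096 → NEW=0, ERR=319869/4096
(2,1): OLD=14054575/131072 → NEW=0, ERR=14054575/131072
(2,2): OLD=311688397/2097152 → NEW=255, ERR=-223085363/2097152
(2,3): OLD=1700625573/16777216 → NEW=0, ERR=1700625573/16777216
(2,4): OLD=26665068533/134217728 → NEW=255, ERR=-7560452107/134217728
(2,5): OLD=577278057191/4294967296 → NEW=255, ERR=-517938603289/4294967296
(2,6): OLD=11207984621505/68719476736 → NEW=255, ERR=-6315481946175/68719476736
(3,0): OLD=139480109/2097152 → NEW=0, ERR=139480109/2097152
(3,1): OLD=1904918057/16777216 → NEW=0, ERR=1904918057/16777216
(3,2): OLD=20017233995/134217728 → NEW=255, ERR=-14208286645/134217728
(3,3): OLD=60211460541/536870912 → NEW=0, ERR=60211460541/536870912
(3,4): OLD=13756816986157/68719476736 → NEW=255, ERR=-3766649581523/68719476736
(3,5): OLD=73987495288151/549755813888 → NEW=255, ERR=-66200237253289/549755813888
(3,6): OLD=1407910082688777/8796093022208 → NEW=255, ERR=-835093637974263/8796093022208
(4,0): OLD=19078586755/268435456 → NEW=0, ERR=19078586755/268435456
(4,1): OLD=519194996647/4294967296 → NEW=0, ERR=519194996647/4294967296
(4,2): OLD=9890842955561/68719476736 → NEW=255, ERR=-7632623612119/68719476736
(4,3): OLD=59132491293843/549755813888 → NEW=0, ERR=59132491293843/549755813888
(4,4): OLD=824020686236041/4398046511104 → NEW=255, ERR=-297481174095479/4398046511104
(4,5): OLD=16825230099950665/140737488355328 → NEW=0, ERR=16825230099950665/140737488355328
(4,6): OLD=608230811414609871/2251799813685248 → NEW=255, ERR=34021858924871631/2251799813685248
(5,0): OLD=5282895185893/68719476736 → NEW=0, ERR=5282895185893/68719476736
(5,1): OLD=69833475302903/549755813888 → NEW=0, ERR=69833475302903/549755813888
(5,2): OLD=627108280087729/4398046511104 → NEW=255, ERR=-494393580243791/4398046511104
(5,3): OLD=3863540531173205/35184372088832 → NEW=0, ERR=3863540531173205/35184372088832
(5,4): OLD=520260722483567303/2251799813685248 → NEW=255, ERR=-53948230006170937/2251799813685248
(5,5): OLD=4224077295277027799/18014398509481984 → NEW=255, ERR=-369594324640878121/18014398509481984
(5,6): OLD=73561398327533763001/288230376151711744 → NEW=255, ERR=62652408847268281/288230376151711744
Target (5,6): original=252, with diffused error = 73561398327533763001/288230376151711744

Answer: 73561398327533763001/288230376151711744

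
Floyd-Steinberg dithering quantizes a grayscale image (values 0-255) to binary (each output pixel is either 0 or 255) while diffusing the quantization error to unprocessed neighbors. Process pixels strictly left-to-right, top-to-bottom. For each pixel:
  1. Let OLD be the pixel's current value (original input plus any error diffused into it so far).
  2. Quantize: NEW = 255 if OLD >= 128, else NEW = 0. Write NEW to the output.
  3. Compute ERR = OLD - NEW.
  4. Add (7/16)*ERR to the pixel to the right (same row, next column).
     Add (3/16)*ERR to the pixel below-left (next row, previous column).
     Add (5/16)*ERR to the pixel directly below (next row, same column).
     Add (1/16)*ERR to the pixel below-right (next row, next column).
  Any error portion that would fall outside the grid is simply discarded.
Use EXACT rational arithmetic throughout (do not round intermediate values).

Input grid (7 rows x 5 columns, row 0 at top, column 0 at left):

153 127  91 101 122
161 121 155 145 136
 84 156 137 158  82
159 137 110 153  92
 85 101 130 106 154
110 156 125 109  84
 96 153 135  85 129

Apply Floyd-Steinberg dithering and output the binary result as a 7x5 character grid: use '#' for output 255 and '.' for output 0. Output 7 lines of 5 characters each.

(0,0): OLD=153 → NEW=255, ERR=-102
(0,1): OLD=659/8 → NEW=0, ERR=659/8
(0,2): OLD=16261/128 → NEW=0, ERR=16261/128
(0,3): OLD=320675/2048 → NEW=255, ERR=-201565/2048
(0,4): OLD=2586741/32768 → NEW=0, ERR=2586741/32768
(1,0): OLD=18505/128 → NEW=255, ERR=-14135/128
(1,1): OLD=118655/1024 → NEW=0, ERR=118655/1024
(1,2): OLD=7605099/32768 → NEW=255, ERR=-750741/32768
(1,3): OLD=16641103/131072 → NEW=0, ERR=16641103/131072
(1,4): OLD=440535053/2097152 → NEW=255, ERR=-94238707/2097152
(2,0): OLD=1166821/16384 → NEW=0, ERR=1166821/16384
(2,1): OLD=111238439/524288 → NEW=255, ERR=-22455001/524288
(2,2): OLD=1192439605/8388608 → NEW=255, ERR=-946655435/8388608
(2,3): OLD=18581911759/134217728 → NEW=255, ERR=-15643608881/134217728
(2,4): OLD=53472500201/2147483648 → NEW=0, ERR=53472500201/2147483648
(3,0): OLD=1453115029/8388608 → NEW=255, ERR=-685980011/8388608
(3,1): OLD=4773507313/67108864 → NEW=0, ERR=4773507313/67108864
(3,2): OLD=174640561963/2147483648 → NEW=0, ERR=174640561963/2147483648
(3,3): OLD=643263612851/4294967296 → NEW=255, ERR=-451953047629/4294967296
(3,4): OLD=3192650044127/68719476736 → NEW=0, ERR=3192650044127/68719476736
(4,0): OLD=78149376539/1073741824 → NEW=0, ERR=78149376539/1073741824
(4,1): OLD=5676496819867/34359738368 → NEW=255, ERR=-3085236463973/34359738368
(4,2): OLD=55440008115829/549755813888 → NEW=0, ERR=55440008115829/549755813888
(4,3): OLD=1152547551603867/8796093022208 → NEW=255, ERR=-1090456169059173/8796093022208
(4,4): OLD=15158076210003389/140737488355328 → NEW=0, ERR=15158076210003389/140737488355328
(5,0): OLD=63721330382001/549755813888 → NEW=0, ERR=63721330382001/549755813888
(5,1): OLD=888876706078035/4398046511104 → NEW=255, ERR=-232625154253485/4398046511104
(5,2): OLD=14709445492178923/140737488355328 → NEW=0, ERR=14709445492178923/140737488355328
(5,3): OLD=80210668829968261/562949953421312 → NEW=255, ERR=-63341569292466299/562949953421312
(5,4): OLD=546586081731259943/9007199254740992 → NEW=0, ERR=546586081731259943/9007199254740992
(6,0): OLD=8606377193575329/70368744177664 → NEW=0, ERR=8606377193575329/70368744177664
(6,1): OLD=488235624577668975/2251799813685248 → NEW=255, ERR=-85973327912069265/2251799813685248
(6,2): OLD=4559627031062584757/36028797018963968 → NEW=0, ERR=4559627031062584757/36028797018963968
(6,3): OLD=70971902016412797703/576460752303423488 → NEW=0, ERR=70971902016412797703/576460752303423488
(6,4): OLD=1796664086067673354737/9223372036854775808 → NEW=255, ERR=-555295783330294476303/9223372036854775808
Row 0: #..#.
Row 1: #.#.#
Row 2: .###.
Row 3: #..#.
Row 4: .#.#.
Row 5: .#.#.
Row 6: .#..#

Answer: #..#.
#.#.#
.###.
#..#.
.#.#.
.#.#.
.#..#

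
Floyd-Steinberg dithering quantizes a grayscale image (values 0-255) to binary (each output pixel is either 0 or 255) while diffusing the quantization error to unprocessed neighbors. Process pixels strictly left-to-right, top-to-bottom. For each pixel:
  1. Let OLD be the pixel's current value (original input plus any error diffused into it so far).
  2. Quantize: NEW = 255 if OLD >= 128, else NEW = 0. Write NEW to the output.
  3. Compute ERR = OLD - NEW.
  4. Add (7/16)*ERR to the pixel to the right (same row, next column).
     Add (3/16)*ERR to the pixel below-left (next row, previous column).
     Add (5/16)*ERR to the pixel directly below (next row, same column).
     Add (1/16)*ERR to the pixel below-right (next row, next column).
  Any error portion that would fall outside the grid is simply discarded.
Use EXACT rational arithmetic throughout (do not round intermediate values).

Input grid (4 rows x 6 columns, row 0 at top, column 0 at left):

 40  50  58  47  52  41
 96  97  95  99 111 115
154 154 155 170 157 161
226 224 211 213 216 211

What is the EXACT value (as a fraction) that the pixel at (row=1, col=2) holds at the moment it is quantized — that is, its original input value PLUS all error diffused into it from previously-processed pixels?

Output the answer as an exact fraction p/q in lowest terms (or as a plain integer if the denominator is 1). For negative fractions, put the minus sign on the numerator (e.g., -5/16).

Answer: 934975/8192

Derivation:
(0,0): OLD=40 → NEW=0, ERR=40
(0,1): OLD=135/2 → NEW=0, ERR=135/2
(0,2): OLD=2801/32 → NEW=0, ERR=2801/32
(0,3): OLD=43671/512 → NEW=0, ERR=43671/512
(0,4): OLD=731681/8192 → NEW=0, ERR=731681/8192
(0,5): OLD=10495719/131072 → NEW=0, ERR=10495719/131072
(1,0): OLD=3877/32 → NEW=0, ERR=3877/32
(1,1): OLD=48643/256 → NEW=255, ERR=-16637/256
(1,2): OLD=934975/8192 → NEW=0, ERR=934975/8192
Target (1,2): original=95, with diffused error = 934975/8192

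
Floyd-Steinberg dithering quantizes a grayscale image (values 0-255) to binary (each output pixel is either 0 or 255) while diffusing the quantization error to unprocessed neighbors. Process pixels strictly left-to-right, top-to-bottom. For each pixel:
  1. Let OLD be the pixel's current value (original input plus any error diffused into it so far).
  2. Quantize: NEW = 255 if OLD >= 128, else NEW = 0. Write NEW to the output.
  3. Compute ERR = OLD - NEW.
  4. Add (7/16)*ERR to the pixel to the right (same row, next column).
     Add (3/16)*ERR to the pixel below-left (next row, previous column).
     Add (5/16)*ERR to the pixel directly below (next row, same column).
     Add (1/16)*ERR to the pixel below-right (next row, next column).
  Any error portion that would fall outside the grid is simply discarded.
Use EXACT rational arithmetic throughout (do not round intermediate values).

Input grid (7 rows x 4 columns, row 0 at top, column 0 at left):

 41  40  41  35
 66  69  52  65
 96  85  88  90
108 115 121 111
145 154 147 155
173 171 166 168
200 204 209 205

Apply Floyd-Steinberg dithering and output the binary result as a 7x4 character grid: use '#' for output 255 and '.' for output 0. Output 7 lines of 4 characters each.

Answer: ....
.#..
..#.
#.#.
#.##
##.#
####

Derivation:
(0,0): OLD=41 → NEW=0, ERR=41
(0,1): OLD=927/16 → NEW=0, ERR=927/16
(0,2): OLD=16985/256 → NEW=0, ERR=16985/256
(0,3): OLD=262255/4096 → NEW=0, ERR=262255/4096
(1,0): OLD=22957/256 → NEW=0, ERR=22957/256
(1,1): OLD=289467/2048 → NEW=255, ERR=-232773/2048
(1,2): OLD=2531927/65536 → NEW=0, ERR=2531927/65536
(1,3): OLD=111209489/1048576 → NEW=0, ERR=111209489/1048576
(2,0): OLD=3365689/32768 → NEW=0, ERR=3365689/32768
(2,1): OLD=112477699/1048576 → NEW=0, ERR=112477699/1048576
(2,2): OLD=335092719/2097152 → NEW=255, ERR=-199681041/2097152
(2,3): OLD=2815248147/33554432 → NEW=0, ERR=2815248147/33554432
(3,0): OLD=2687882665/16777216 → NEW=255, ERR=-1590307415/16777216
(3,1): OLD=25667029239/268435456 → NEW=0, ERR=25667029239/268435456
(3,2): OLD=667924627721/4294967296 → NEW=255, ERR=-427292032759/4294967296
(3,3): OLD=6029629730495/68719476736 → NEW=0, ERR=6029629730495/68719476736
(4,0): OLD=572546752437/4294967296 → NEW=255, ERR=-522669908043/4294967296
(4,1): OLD=3644238801823/34359738368 → NEW=0, ERR=3644238801823/34359738368
(4,2): OLD=203123838564543/1099511627776 → NEW=255, ERR=-77251626518337/1099511627776
(4,3): OLD=2559011069309417/17592186044416 → NEW=255, ERR=-1926996372016663/17592186044416
(5,0): OLD=85133675886373/549755813888 → NEW=255, ERR=-55054056655067/549755813888
(5,1): OLD=2455026852701859/17592186044416 → NEW=255, ERR=-2030980588624221/17592186044416
(5,2): OLD=700397282581743/8796093022208 → NEW=0, ERR=700397282581743/8796093022208
(5,3): OLD=46222350159157903/281474976710656 → NEW=255, ERR=-25553768902059377/281474976710656
(6,0): OLD=41393404511447817/281474976710656 → NEW=255, ERR=-30382714549769463/281474976710656
(6,1): OLD=582627337165710287/4503599627370496 → NEW=255, ERR=-565790567813766193/4503599627370496
(6,2): OLD=11146008284653186681/72057594037927936 → NEW=255, ERR=-7228678195018436999/72057594037927936
(6,3): OLD=158776991423548207183/1152921504606846976 → NEW=255, ERR=-135217992251197771697/1152921504606846976
Row 0: ....
Row 1: .#..
Row 2: ..#.
Row 3: #.#.
Row 4: #.##
Row 5: ##.#
Row 6: ####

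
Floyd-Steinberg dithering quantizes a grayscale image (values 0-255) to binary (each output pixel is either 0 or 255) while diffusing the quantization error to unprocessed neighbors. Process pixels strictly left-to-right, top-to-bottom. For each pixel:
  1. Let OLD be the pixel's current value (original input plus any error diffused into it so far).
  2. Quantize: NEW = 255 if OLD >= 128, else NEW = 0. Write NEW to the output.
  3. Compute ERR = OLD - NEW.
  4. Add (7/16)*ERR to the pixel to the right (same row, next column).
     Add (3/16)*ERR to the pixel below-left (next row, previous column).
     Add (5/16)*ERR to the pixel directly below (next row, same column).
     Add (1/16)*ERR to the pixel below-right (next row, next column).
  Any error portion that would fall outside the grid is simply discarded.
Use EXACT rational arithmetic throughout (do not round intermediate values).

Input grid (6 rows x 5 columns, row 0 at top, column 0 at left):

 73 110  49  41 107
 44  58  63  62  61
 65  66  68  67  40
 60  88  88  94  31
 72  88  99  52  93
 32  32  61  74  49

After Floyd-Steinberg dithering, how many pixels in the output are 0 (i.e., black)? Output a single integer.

Answer: 23

Derivation:
(0,0): OLD=73 → NEW=0, ERR=73
(0,1): OLD=2271/16 → NEW=255, ERR=-1809/16
(0,2): OLD=-119/256 → NEW=0, ERR=-119/256
(0,3): OLD=167103/4096 → NEW=0, ERR=167103/4096
(0,4): OLD=8182073/65536 → NEW=0, ERR=8182073/65536
(1,0): OLD=11677/256 → NEW=0, ERR=11677/256
(1,1): OLD=96459/2048 → NEW=0, ERR=96459/2048
(1,2): OLD=5507879/65536 → NEW=0, ERR=5507879/65536
(1,3): OLD=35362715/262144 → NEW=255, ERR=-31484005/262144
(1,4): OLD=209800561/4194304 → NEW=0, ERR=209800561/4194304
(2,0): OLD=2886377/32768 → NEW=0, ERR=2886377/32768
(2,1): OLD=144561683/1048576 → NEW=255, ERR=-122825197/1048576
(2,2): OLD=393283577/16777216 → NEW=0, ERR=393283577/16777216
(2,3): OLD=14590902747/268435456 → NEW=0, ERR=14590902747/268435456
(2,4): OLD=308831569469/4294967296 → NEW=0, ERR=308831569469/4294967296
(3,0): OLD=1099977689/16777216 → NEW=0, ERR=1099977689/16777216
(3,1): OLD=12076911973/134217728 → NEW=0, ERR=12076911973/134217728
(3,2): OLD=590826033639/4294967296 → NEW=255, ERR=-504390626841/4294967296
(3,3): OLD=640417993647/8589934592 → NEW=0, ERR=640417993647/8589934592
(3,4): OLD=12298758095755/137438953472 → NEW=0, ERR=12298758095755/137438953472
(4,0): OLD=234848666135/2147483648 → NEW=0, ERR=234848666135/2147483648
(4,1): OLD=10035923602199/68719476736 → NEW=255, ERR=-7487542965481/68719476736
(4,2): OLD=37641011021881/1099511627776 → NEW=0, ERR=37641011021881/1099511627776
(4,3): OLD=1754194461223703/17592186044416 → NEW=0, ERR=1754194461223703/17592186044416
(4,4): OLD=47639315294929185/281474976710656 → NEW=255, ERR=-24136803766288095/281474976710656
(5,0): OLD=50297529773989/1099511627776 → NEW=0, ERR=50297529773989/1099511627776
(5,1): OLD=274597387363759/8796093022208 → NEW=0, ERR=274597387363759/8796093022208
(5,2): OLD=27371390268701095/281474976710656 → NEW=0, ERR=27371390268701095/281474976710656
(5,3): OLD=150606837181739465/1125899906842624 → NEW=255, ERR=-136497639063129655/1125899906842624
(5,4): OLD=-443245576284735277/18014398509481984 → NEW=0, ERR=-443245576284735277/18014398509481984
Output grid:
  Row 0: .#...  (4 black, running=4)
  Row 1: ...#.  (4 black, running=8)
  Row 2: .#...  (4 black, running=12)
  Row 3: ..#..  (4 black, running=16)
  Row 4: .#..#  (3 black, running=19)
  Row 5: ...#.  (4 black, running=23)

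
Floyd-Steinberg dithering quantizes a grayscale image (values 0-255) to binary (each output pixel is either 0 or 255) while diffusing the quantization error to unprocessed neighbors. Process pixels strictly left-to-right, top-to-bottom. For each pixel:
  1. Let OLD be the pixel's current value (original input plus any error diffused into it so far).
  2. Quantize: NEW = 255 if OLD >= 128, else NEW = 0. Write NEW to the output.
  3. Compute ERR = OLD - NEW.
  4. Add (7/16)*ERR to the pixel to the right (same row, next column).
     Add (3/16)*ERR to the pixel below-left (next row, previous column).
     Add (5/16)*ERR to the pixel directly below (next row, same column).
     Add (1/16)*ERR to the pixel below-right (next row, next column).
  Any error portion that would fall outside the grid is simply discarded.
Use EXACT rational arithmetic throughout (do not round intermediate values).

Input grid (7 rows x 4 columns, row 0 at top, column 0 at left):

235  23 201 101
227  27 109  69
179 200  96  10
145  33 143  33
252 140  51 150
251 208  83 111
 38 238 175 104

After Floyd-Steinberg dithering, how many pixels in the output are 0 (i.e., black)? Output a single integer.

(0,0): OLD=235 → NEW=255, ERR=-20
(0,1): OLD=57/4 → NEW=0, ERR=57/4
(0,2): OLD=13263/64 → NEW=255, ERR=-3057/64
(0,3): OLD=82025/1024 → NEW=0, ERR=82025/1024
(1,0): OLD=14299/64 → NEW=255, ERR=-2021/64
(1,1): OLD=3805/512 → NEW=0, ERR=3805/512
(1,2): OLD=1855233/16384 → NEW=0, ERR=1855233/16384
(1,3): OLD=36853975/262144 → NEW=255, ERR=-29992745/262144
(2,0): OLD=1396943/8192 → NEW=255, ERR=-692017/8192
(2,1): OLD=48397685/262144 → NEW=255, ERR=-18449035/262144
(2,2): OLD=41737313/524288 → NEW=0, ERR=41737313/524288
(2,3): OLD=135487277/8388608 → NEW=0, ERR=135487277/8388608
(3,0): OLD=442104255/4194304 → NEW=0, ERR=442104255/4194304
(3,1): OLD=4480782305/67108864 → NEW=0, ERR=4480782305/67108864
(3,2): OLD=210151178975/1073741824 → NEW=255, ERR=-63652986145/1073741824
(3,3): OLD=293554654361/17179869184 → NEW=0, ERR=293554654361/17179869184
(4,0): OLD=319393626963/1073741824 → NEW=255, ERR=45589461843/1073741824
(4,1): OLD=1502495116953/8589934592 → NEW=255, ERR=-687938204007/8589934592
(4,2): OLD=1323143739609/274877906944 → NEW=0, ERR=1323143739609/274877906944
(4,3): OLD=676158190738623/4398046511104 → NEW=255, ERR=-445343669592897/4398046511104
(5,0): OLD=34256941183171/137438953472 → NEW=255, ERR=-789991952189/137438953472
(5,1): OLD=809304007788501/4398046511104 → NEW=255, ERR=-312197852543019/4398046511104
(5,2): OLD=64775529027607/2199023255552 → NEW=0, ERR=64775529027607/2199023255552
(5,3): OLD=6512239961976461/70368744177664 → NEW=0, ERR=6512239961976461/70368744177664
(6,0): OLD=1611020008771935/70368744177664 → NEW=0, ERR=1611020008771935/70368744177664
(6,1): OLD=260079464593636041/1125899906842624 → NEW=255, ERR=-27025011651233079/1125899906842624
(6,2): OLD=3361834879835246831/18014398509481984 → NEW=255, ERR=-1231836740082659089/18014398509481984
(6,3): OLD=30219410224323434377/288230376151711744 → NEW=0, ERR=30219410224323434377/288230376151711744
Output grid:
  Row 0: #.#.  (2 black, running=2)
  Row 1: #..#  (2 black, running=4)
  Row 2: ##..  (2 black, running=6)
  Row 3: ..#.  (3 black, running=9)
  Row 4: ##.#  (1 black, running=10)
  Row 5: ##..  (2 black, running=12)
  Row 6: .##.  (2 black, running=14)

Answer: 14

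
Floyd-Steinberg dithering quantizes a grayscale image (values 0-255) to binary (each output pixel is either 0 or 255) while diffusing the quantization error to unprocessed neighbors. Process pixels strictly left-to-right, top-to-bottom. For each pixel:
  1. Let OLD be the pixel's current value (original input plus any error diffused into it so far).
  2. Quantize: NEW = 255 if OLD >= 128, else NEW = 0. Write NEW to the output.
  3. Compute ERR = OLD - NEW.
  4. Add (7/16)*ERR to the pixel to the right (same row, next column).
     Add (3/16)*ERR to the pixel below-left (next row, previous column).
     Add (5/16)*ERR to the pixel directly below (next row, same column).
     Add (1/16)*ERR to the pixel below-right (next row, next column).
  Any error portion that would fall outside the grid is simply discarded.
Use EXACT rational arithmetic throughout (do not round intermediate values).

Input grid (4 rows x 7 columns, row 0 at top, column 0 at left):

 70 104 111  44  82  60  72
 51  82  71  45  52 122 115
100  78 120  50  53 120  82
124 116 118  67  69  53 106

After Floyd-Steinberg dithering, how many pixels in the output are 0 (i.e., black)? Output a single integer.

Answer: 19

Derivation:
(0,0): OLD=70 → NEW=0, ERR=70
(0,1): OLD=1077/8 → NEW=255, ERR=-963/8
(0,2): OLD=7467/128 → NEW=0, ERR=7467/128
(0,3): OLD=142381/2048 → NEW=0, ERR=142381/2048
(0,4): OLD=3683643/32768 → NEW=0, ERR=3683643/32768
(0,5): OLD=57242781/524288 → NEW=0, ERR=57242781/524288
(0,6): OLD=1004679243/8388608 → NEW=0, ERR=1004679243/8388608
(1,0): OLD=6439/128 → NEW=0, ERR=6439/128
(1,1): OLD=83665/1024 → NEW=0, ERR=83665/1024
(1,2): OLD=4275813/32768 → NEW=255, ERR=-4080027/32768
(1,3): OLD=4846433/131072 → NEW=0, ERR=4846433/131072
(1,4): OLD=1074777059/8388608 → NEW=255, ERR=-1064317981/8388608
(1,5): OLD=8730404883/67108864 → NEW=255, ERR=-8382355437/67108864
(1,6): OLD=112318067389/1073741824 → NEW=0, ERR=112318067389/1073741824
(2,0): OLD=2146955/16384 → NEW=255, ERR=-2030965/16384
(2,1): OLD=15255657/524288 → NEW=0, ERR=15255657/524288
(2,2): OLD=888014075/8388608 → NEW=0, ERR=888014075/8388608
(2,3): OLD=5120201315/67108864 → NEW=0, ERR=5120201315/67108864
(2,4): OLD=13755657011/536870912 → NEW=0, ERR=13755657011/536870912
(2,5): OLD=1784296565873/17179869184 → NEW=0, ERR=1784296565873/17179869184
(2,6): OLD=41869626729767/274877906944 → NEW=255, ERR=-28224239540953/274877906944
(3,0): OLD=760999963/8388608 → NEW=0, ERR=760999963/8388608
(3,1): OLD=11870448447/67108864 → NEW=255, ERR=-5242311873/67108864
(3,2): OLD=71419621581/536870912 → NEW=255, ERR=-65482460979/536870912
(3,3): OLD=105014078811/2147483648 → NEW=0, ERR=105014078811/2147483648
(3,4): OLD=33711930348571/274877906944 → NEW=0, ERR=33711930348571/274877906944
(3,5): OLD=267096940282561/2199023255552 → NEW=0, ERR=267096940282561/2199023255552
(3,6): OLD=4698642402187743/35184372088832 → NEW=255, ERR=-4273372480464417/35184372088832
Output grid:
  Row 0: .#.....  (6 black, running=6)
  Row 1: ..#.##.  (4 black, running=10)
  Row 2: #.....#  (5 black, running=15)
  Row 3: .##...#  (4 black, running=19)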